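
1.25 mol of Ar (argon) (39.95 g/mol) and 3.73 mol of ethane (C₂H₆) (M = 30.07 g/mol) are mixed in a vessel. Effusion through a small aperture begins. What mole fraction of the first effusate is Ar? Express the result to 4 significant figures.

The effusion rate of species i is ∝ p_i/√M_i ∝ n_i/√M_i.
x_Ar(eff) = (n_Ar/√M_Ar) / (n_Ar/√M_Ar + n_C₂H₆/√M_C₂H₆)
= (1.25/√39.95) / (1.25/√39.95 + 3.73/√30.07) = 0.1978/(0.1978 + 0.6802) = 0.2253.

0.2253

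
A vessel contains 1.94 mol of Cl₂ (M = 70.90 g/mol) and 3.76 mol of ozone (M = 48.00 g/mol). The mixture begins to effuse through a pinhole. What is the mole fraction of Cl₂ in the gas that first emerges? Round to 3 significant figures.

0.298

Rate_i ∝ x_i/√M_i (Graham's law weighted by mole fraction), so the effusate composition follows n_i/√M_i.
Mole fraction of Cl₂ in the effusate = (n_Cl₂/√M_Cl₂) / (n_Cl₂/√M_Cl₂ + n_O₃/√M_O₃)
= (1.94/√70.90) / (1.94/√70.90 + 3.76/√48.00) = 0.2304/(0.2304 + 0.5427) = 0.298.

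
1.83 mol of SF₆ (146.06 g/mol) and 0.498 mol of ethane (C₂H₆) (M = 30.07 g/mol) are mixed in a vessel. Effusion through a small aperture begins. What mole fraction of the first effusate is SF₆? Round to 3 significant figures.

Effusion rate of each component ∝ n_i/√M_i (partial pressure × 1/√M).
Mole fraction of SF₆ in the effusate = (n_SF₆/√M_SF₆) / (n_SF₆/√M_SF₆ + n_C₂H₆/√M_C₂H₆)
= (1.83/√146.06) / (1.83/√146.06 + 0.498/√30.07) = 0.1514/(0.1514 + 0.09082) = 0.625.

0.625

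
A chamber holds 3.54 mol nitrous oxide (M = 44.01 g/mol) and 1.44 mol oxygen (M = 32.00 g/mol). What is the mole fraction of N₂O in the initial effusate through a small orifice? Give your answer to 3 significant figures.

0.677

The effusion rate of species i is ∝ p_i/√M_i ∝ n_i/√M_i.
Mole fraction of N₂O in the effusate = (n_N₂O/√M_N₂O) / (n_N₂O/√M_N₂O + n_O₂/√M_O₂)
= (3.54/√44.01) / (3.54/√44.01 + 1.44/√32.00) = 0.5336/(0.5336 + 0.2546) = 0.677.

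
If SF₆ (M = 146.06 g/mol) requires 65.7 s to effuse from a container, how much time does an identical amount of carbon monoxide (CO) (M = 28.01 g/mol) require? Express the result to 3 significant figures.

28.8 s

Since effusion rate ∝ 1/√M, t_CO/t_SF₆ = √(M_CO/M_SF₆) = √(28.01/146.06) = √0.1918 = 0.4379.
So the time for CO is 65.7 × 0.4379 = 28.8 s.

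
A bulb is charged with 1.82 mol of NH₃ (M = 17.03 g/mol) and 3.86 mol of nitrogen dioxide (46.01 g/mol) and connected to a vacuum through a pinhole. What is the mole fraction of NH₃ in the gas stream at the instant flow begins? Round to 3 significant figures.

The effusion rate of species i is ∝ p_i/√M_i ∝ n_i/√M_i.
So x_NH₃ in the escaping gas = (n_NH₃/√M_NH₃) / Σ(n_i/√M_i)
= (1.82/√17.03) / (1.82/√17.03 + 3.86/√46.01) = 0.4410/(0.4410 + 0.5691) = 0.437.

0.437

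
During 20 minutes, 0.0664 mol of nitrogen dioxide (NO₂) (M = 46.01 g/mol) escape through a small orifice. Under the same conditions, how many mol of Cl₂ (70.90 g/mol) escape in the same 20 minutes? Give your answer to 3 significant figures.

Since effusion rate ∝ 1/√M, rate_Cl₂/rate_NO₂ = √(M_NO₂/M_Cl₂) = √(46.01/70.90) = √0.6489 = 0.8056.
So the amount for Cl₂ is 0.0664 × 0.8056 = 0.0535 mol.

0.0535 mol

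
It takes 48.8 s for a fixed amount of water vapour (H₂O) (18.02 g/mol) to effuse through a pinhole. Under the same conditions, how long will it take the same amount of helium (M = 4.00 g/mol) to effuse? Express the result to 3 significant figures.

Since effusion rate ∝ 1/√M, t_He/t_H₂O = √(M_He/M_H₂O) = √(4.00/18.02) = √0.2220 = 0.4711.
So the time for He is 48.8 × 0.4711 = 23.0 s.

23.0 s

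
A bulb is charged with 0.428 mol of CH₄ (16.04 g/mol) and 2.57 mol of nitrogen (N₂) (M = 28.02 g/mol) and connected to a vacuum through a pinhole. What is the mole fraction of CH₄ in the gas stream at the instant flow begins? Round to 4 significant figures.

Rate_i ∝ x_i/√M_i (Graham's law weighted by mole fraction), so the effusate composition follows n_i/√M_i.
Mole fraction of CH₄ in the effusate = (n_CH₄/√M_CH₄) / (n_CH₄/√M_CH₄ + n_N₂/√M_N₂)
= (0.428/√16.04) / (0.428/√16.04 + 2.57/√28.02) = 0.1069/(0.1069 + 0.4855) = 0.1804.

0.1804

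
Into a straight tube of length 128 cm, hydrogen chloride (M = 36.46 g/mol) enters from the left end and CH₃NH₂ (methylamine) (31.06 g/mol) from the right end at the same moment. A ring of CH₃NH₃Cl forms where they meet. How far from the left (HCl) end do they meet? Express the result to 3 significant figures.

Distances travelled in equal time are proportional to diffusion rates, so d_HCl/d_CH₃NH₂ = √(M_CH₃NH₂/M_HCl) = √(31.06/36.46) = 0.9230.
With d_HCl + d_CH₃NH₂ = 128 cm, d_CH₃NH₂ = 128/(1 + 0.9230) = 66.56 cm.
d_HCl = 128 − 66.56 = 61.4 cm.

61.4 cm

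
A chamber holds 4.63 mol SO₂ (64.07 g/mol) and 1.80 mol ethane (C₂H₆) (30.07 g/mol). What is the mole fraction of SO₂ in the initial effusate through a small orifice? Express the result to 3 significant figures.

The effusion rate of species i is ∝ p_i/√M_i ∝ n_i/√M_i.
x_SO₂(eff) = (n_SO₂/√M_SO₂) / (n_SO₂/√M_SO₂ + n_C₂H₆/√M_C₂H₆)
= (4.63/√64.07) / (4.63/√64.07 + 1.80/√30.07) = 0.5784/(0.5784 + 0.3283) = 0.638.

0.638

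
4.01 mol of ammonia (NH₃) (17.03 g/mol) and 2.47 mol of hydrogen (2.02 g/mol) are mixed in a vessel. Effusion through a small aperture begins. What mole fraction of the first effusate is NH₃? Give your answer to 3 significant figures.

Rate_i ∝ x_i/√M_i (Graham's law weighted by mole fraction), so the effusate composition follows n_i/√M_i.
x_NH₃(eff) = (n_NH₃/√M_NH₃) / (n_NH₃/√M_NH₃ + n_H₂/√M_H₂)
= (4.01/√17.03) / (4.01/√17.03 + 2.47/√2.02) = 0.9717/(0.9717 + 1.738) = 0.359.

0.359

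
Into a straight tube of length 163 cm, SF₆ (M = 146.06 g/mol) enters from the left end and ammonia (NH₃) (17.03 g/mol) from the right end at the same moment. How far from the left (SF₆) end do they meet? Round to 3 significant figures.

41.5 cm

Graham's law gives d_SF₆/d_NH₃ = rate_SF₆/rate_NH₃ = √(M_NH₃/M_SF₆) = √(17.03/146.06) = 0.3415.
With d_SF₆ + d_NH₃ = 163 cm, d_NH₃ = 163/(1 + 0.3415) = 121.5 cm.
d_SF₆ = 163 − 121.5 = 41.5 cm.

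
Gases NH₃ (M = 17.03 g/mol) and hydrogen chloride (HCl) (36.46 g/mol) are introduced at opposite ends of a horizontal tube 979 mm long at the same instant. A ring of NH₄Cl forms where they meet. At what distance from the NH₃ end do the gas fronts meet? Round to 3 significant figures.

582 mm

Distances travelled in equal time are proportional to diffusion rates, so d_NH₃/d_HCl = √(M_HCl/M_NH₃) = √(36.46/17.03) = 1.463.
With d_NH₃ + d_HCl = 979 mm, d_HCl = 979/(1 + 1.463) = 397.5 mm.
d_NH₃ = 979 − 397.5 = 582 mm.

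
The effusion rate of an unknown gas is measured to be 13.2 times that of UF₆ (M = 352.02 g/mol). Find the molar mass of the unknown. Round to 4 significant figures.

2.020 g/mol

By Graham's law, rate_X/rate_UF₆ = √(M_UF₆/M_X).
13.2 = √(352.02/M_X)
M_X = 352.02 / 13.2² = 352.02 / 174.2 = 2.020 g/mol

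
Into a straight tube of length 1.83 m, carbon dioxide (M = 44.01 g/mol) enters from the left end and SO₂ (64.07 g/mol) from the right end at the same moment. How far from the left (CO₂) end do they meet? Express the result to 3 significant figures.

The fronts meet when d_CO₂ + d_SO₂ = L with d_CO₂/d_SO₂ = √(M_SO₂/M_CO₂) (Graham's law). Here √(M_SO₂/M_CO₂) = √(64.07/44.01) = 1.207.
With d_CO₂ + d_SO₂ = 1.83 m, d_SO₂ = 1.83/(1 + 1.207) = 0.8293 m.
d_CO₂ = 1.83 − 0.8293 = 1.00 m.

1.00 m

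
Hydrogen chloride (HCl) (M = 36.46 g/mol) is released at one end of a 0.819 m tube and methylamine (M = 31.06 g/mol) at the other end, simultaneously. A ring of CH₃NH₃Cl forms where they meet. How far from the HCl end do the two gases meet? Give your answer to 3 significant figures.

0.393 m

Graham's law gives d_HCl/d_CH₃NH₂ = rate_HCl/rate_CH₃NH₂ = √(M_CH₃NH₂/M_HCl) = √(31.06/36.46) = 0.9230.
With d_HCl + d_CH₃NH₂ = 0.819 m, d_CH₃NH₂ = 0.819/(1 + 0.9230) = 0.4259 m.
d_HCl = 0.819 − 0.4259 = 0.393 m.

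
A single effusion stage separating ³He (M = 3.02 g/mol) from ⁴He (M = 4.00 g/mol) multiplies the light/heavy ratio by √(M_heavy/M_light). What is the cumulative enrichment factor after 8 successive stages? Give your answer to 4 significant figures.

Each stage multiplies the ratio by α = √(4.00/3.02), so after 8 stages the overall factor is α^8 = (4.00/3.02)^(8/2).
= 1.32450^4 = 3.078.

3.078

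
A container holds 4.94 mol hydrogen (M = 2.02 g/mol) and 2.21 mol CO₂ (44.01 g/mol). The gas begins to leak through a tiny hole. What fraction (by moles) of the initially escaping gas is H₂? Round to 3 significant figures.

0.913

The effusion rate of species i is ∝ p_i/√M_i ∝ n_i/√M_i.
Mole fraction of H₂ in the effusate = (n_H₂/√M_H₂) / (n_H₂/√M_H₂ + n_CO₂/√M_CO₂)
= (4.94/√2.02) / (4.94/√2.02 + 2.21/√44.01) = 3.476/(3.476 + 0.3331) = 0.913.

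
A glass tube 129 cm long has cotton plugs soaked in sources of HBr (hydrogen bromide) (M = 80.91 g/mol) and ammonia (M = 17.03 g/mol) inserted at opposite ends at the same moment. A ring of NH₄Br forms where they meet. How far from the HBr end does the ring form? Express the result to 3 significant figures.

Graham's law gives d_HBr/d_NH₃ = rate_HBr/rate_NH₃ = √(M_NH₃/M_HBr) = √(17.03/80.91) = 0.4588.
With d_HBr + d_NH₃ = 129 cm, d_NH₃ = 129/(1 + 0.4588) = 88.43 cm.
d_HBr = 129 − 88.43 = 40.6 cm.

40.6 cm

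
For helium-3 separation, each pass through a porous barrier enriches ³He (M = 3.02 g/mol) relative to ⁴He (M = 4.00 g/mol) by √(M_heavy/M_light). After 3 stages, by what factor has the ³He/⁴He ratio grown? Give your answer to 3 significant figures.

The single-stage factor is √(M_heavy/M_light), so 3 stages give [√(4.00/3.02)]^3 = (4.00/3.02)^(3/2).
= 1.32450^(3/2) = 1.52.

1.52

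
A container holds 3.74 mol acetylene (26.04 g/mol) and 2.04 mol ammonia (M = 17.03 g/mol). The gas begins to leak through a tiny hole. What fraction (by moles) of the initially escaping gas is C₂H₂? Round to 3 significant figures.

0.597

Effusion rate of each component ∝ n_i/√M_i (partial pressure × 1/√M).
So x_C₂H₂ in the escaping gas = (n_C₂H₂/√M_C₂H₂) / Σ(n_i/√M_i)
= (3.74/√26.04) / (3.74/√26.04 + 2.04/√17.03) = 0.7329/(0.7329 + 0.4943) = 0.597.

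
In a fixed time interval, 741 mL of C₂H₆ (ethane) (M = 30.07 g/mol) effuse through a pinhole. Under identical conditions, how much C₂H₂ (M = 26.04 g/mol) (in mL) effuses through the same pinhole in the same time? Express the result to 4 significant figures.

Using Graham's law: rate_C₂H₂/rate_C₂H₆ = √(M_C₂H₆/M_C₂H₂) = √(30.07/26.04) = √1.155 = 1.075.
So the volume for C₂H₂ is 741 × 1.075 = 796.3 mL.

796.3 mL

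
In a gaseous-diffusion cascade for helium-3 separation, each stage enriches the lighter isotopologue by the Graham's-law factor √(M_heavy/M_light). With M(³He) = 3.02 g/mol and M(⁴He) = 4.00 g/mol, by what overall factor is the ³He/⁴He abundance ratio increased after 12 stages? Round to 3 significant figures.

The single-stage factor is √(M_heavy/M_light), so 12 stages give [√(4.00/3.02)]^12 = (4.00/3.02)^(12/2).
= 1.32450^6 = 5.40.

5.40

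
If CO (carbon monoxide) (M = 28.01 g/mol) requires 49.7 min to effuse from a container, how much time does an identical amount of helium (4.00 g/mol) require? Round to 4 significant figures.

18.78 min

From Graham's law, t_He/t_CO = √(M_He/M_CO) = √(4.00/28.01) = √0.1428 = 0.3779.
So the time for He is 49.7 × 0.3779 = 18.78 min.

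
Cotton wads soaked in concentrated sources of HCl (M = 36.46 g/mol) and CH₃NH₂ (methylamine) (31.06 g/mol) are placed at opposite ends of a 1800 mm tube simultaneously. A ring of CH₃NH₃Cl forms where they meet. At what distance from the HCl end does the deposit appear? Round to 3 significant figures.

864 mm

Distances travelled in equal time are proportional to diffusion rates, so d_HCl/d_CH₃NH₂ = √(M_CH₃NH₂/M_HCl) = √(31.06/36.46) = 0.9230.
With d_HCl + d_CH₃NH₂ = 1800 mm, d_CH₃NH₂ = 1800/(1 + 0.9230) = 936.0 mm.
d_HCl = 1800 − 936.0 = 864 mm.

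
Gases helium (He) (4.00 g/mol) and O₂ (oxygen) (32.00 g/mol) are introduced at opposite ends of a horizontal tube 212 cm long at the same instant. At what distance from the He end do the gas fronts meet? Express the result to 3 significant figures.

The fronts meet when d_He + d_O₂ = L with d_He/d_O₂ = √(M_O₂/M_He) (Graham's law). Here √(M_O₂/M_He) = √(32.00/4.00) = 2.828.
With d_He + d_O₂ = 212 cm, d_O₂ = 212/(1 + 2.828) = 55.38 cm.
d_He = 212 − 55.38 = 157 cm.

157 cm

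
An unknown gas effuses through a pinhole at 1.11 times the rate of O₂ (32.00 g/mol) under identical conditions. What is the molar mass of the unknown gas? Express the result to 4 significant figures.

25.97 g/mol

Graham's law gives rate_X/rate_O₂ = √(M_O₂/M_X).
1.11 = √(32.00/M_X)
M_X = 32.00 / 1.11² = 32.00 / 1.232 = 25.97 g/mol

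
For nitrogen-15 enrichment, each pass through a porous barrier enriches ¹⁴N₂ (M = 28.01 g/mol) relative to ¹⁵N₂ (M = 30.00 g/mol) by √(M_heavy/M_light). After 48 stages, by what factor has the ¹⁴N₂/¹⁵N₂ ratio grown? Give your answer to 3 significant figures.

5.19

The single-stage factor is √(M_heavy/M_light), so 48 stages give [√(30.00/28.01)]^48 = (30.00/28.01)^(48/2).
= 1.07105^24 = 5.19.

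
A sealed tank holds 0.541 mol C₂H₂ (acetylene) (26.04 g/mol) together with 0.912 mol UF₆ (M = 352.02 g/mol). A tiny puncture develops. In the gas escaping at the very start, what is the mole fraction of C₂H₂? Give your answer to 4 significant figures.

0.6856

Each component's effusion rate ∝ (its partial pressure)·(1/√M) ∝ n_i/√M_i.
So x_C₂H₂ in the escaping gas = (n_C₂H₂/√M_C₂H₂) / Σ(n_i/√M_i)
= (0.541/√26.04) / (0.541/√26.04 + 0.912/√352.02) = 0.1060/(0.1060 + 0.04861) = 0.6856.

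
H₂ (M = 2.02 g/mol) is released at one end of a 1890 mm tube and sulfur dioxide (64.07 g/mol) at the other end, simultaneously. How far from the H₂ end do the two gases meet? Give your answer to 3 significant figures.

1610 mm

Distances travelled in equal time are proportional to diffusion rates, so d_H₂/d_SO₂ = √(M_SO₂/M_H₂) = √(64.07/2.02) = 5.632.
With d_H₂ + d_SO₂ = 1890 mm, d_SO₂ = 1890/(1 + 5.632) = 285.0 mm.
d_H₂ = 1890 − 285.0 = 1610 mm.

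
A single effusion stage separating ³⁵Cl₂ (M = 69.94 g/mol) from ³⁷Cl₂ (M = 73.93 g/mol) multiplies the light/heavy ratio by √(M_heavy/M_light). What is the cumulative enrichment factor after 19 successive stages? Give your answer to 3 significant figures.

1.69

After 19 stages the ratio has grown by (√(73.93/69.94))^19 = (73.93/69.94)^(19/2).
= 1.05705^(19/2) = 1.69.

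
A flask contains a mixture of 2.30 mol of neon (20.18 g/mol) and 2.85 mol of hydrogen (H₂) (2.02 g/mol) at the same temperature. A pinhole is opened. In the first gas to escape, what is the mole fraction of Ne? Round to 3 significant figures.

Effusion rate of each component ∝ n_i/√M_i (partial pressure × 1/√M).
x_Ne(eff) = (n_Ne/√M_Ne) / (n_Ne/√M_Ne + n_H₂/√M_H₂)
= (2.30/√20.18) / (2.30/√20.18 + 2.85/√2.02) = 0.5120/(0.5120 + 2.005) = 0.203.

0.203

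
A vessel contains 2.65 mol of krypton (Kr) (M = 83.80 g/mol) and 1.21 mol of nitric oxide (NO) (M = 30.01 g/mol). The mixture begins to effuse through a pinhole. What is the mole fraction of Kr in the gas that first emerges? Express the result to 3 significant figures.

Effusion rate of each component ∝ n_i/√M_i (partial pressure × 1/√M).
So x_Kr in the escaping gas = (n_Kr/√M_Kr) / Σ(n_i/√M_i)
= (2.65/√83.80) / (2.65/√83.80 + 1.21/√30.01) = 0.2895/(0.2895 + 0.2209) = 0.567.

0.567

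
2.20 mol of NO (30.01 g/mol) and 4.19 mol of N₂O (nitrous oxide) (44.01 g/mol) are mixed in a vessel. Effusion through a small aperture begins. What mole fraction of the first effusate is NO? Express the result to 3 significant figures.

0.389

The effusion rate of species i is ∝ p_i/√M_i ∝ n_i/√M_i.
x_NO(eff) = (n_NO/√M_NO) / (n_NO/√M_NO + n_N₂O/√M_N₂O)
= (2.20/√30.01) / (2.20/√30.01 + 4.19/√44.01) = 0.4016/(0.4016 + 0.6316) = 0.389.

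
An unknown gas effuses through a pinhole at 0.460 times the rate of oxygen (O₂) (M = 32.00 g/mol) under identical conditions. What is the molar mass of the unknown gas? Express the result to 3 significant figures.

Graham's law gives rate_X/rate_O₂ = √(M_O₂/M_X).
0.460 = √(32.00/M_X)
M_X = 32.00 / 0.460² = 32.00 / 0.2116 = 151 g/mol

151 g/mol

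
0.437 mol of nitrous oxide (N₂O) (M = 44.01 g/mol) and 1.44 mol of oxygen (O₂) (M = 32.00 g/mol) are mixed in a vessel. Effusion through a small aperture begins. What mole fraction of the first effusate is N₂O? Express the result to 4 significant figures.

0.2056

Rate_i ∝ x_i/√M_i (Graham's law weighted by mole fraction), so the effusate composition follows n_i/√M_i.
Mole fraction of N₂O in the effusate = (n_N₂O/√M_N₂O) / (n_N₂O/√M_N₂O + n_O₂/√M_O₂)
= (0.437/√44.01) / (0.437/√44.01 + 1.44/√32.00) = 0.06587/(0.06587 + 0.2546) = 0.2056.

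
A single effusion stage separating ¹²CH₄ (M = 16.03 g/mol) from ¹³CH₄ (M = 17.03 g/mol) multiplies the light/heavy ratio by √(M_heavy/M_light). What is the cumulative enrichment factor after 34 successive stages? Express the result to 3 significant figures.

The single-stage factor is √(M_heavy/M_light), so 34 stages give [√(17.03/16.03)]^34 = (17.03/16.03)^(34/2).
= 1.06238^17 = 2.80.

2.80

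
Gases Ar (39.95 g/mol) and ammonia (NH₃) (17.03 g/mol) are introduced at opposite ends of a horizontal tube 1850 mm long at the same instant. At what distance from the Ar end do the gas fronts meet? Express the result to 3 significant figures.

731 mm

The fronts meet when d_Ar + d_NH₃ = L with d_Ar/d_NH₃ = √(M_NH₃/M_Ar) (Graham's law). Here √(M_NH₃/M_Ar) = √(17.03/39.95) = 0.6529.
With d_Ar + d_NH₃ = 1850 mm, d_NH₃ = 1850/(1 + 0.6529) = 1119 mm.
d_Ar = 1850 − 1119 = 731 mm.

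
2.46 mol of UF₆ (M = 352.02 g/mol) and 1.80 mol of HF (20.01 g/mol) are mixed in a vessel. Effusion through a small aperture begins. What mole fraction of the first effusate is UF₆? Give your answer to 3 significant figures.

0.246

Effusion rate of each component ∝ n_i/√M_i (partial pressure × 1/√M).
Mole fraction of UF₆ in the effusate = (n_UF₆/√M_UF₆) / (n_UF₆/√M_UF₆ + n_HF/√M_HF)
= (2.46/√352.02) / (2.46/√352.02 + 1.80/√20.01) = 0.1311/(0.1311 + 0.4024) = 0.246.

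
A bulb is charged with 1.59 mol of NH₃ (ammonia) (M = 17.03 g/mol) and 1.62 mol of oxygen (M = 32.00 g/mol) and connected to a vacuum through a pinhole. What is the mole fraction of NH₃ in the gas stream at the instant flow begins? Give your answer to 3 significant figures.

Each component's effusion rate ∝ (its partial pressure)·(1/√M) ∝ n_i/√M_i.
x_NH₃(eff) = (n_NH₃/√M_NH₃) / (n_NH₃/√M_NH₃ + n_O₂/√M_O₂)
= (1.59/√17.03) / (1.59/√17.03 + 1.62/√32.00) = 0.3853/(0.3853 + 0.2864) = 0.574.

0.574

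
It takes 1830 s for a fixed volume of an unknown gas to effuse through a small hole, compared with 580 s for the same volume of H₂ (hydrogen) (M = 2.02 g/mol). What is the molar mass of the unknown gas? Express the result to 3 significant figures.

20.1 g/mol

Using Graham's law: t_X/t_H₂ = √(M_X/M_H₂).
1830/580 = 3.155 = √(M_X/2.02)
M_X = 2.02 × 3.155² = 2.02 × 9.955 = 20.1 g/mol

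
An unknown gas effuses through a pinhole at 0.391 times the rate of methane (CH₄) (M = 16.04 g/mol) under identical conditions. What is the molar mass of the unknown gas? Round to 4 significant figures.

104.9 g/mol

Using Graham's law: rate_X/rate_CH₄ = √(M_CH₄/M_X).
0.391 = √(16.04/M_X)
M_X = 16.04 / 0.391² = 16.04 / 0.1529 = 104.9 g/mol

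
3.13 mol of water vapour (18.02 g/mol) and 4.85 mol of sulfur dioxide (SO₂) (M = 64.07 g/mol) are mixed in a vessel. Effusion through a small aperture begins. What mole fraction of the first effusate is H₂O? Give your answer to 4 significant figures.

Each component's effusion rate ∝ (its partial pressure)·(1/√M) ∝ n_i/√M_i.
x_H₂O(eff) = (n_H₂O/√M_H₂O) / (n_H₂O/√M_H₂O + n_SO₂/√M_SO₂)
= (3.13/√18.02) / (3.13/√18.02 + 4.85/√64.07) = 0.7373/(0.7373 + 0.6059) = 0.5489.

0.5489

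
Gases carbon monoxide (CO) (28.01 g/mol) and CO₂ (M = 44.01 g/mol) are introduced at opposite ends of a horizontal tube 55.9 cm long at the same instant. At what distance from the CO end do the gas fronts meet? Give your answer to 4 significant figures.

The fronts meet when d_CO + d_CO₂ = L with d_CO/d_CO₂ = √(M_CO₂/M_CO) (Graham's law). Here √(M_CO₂/M_CO) = √(44.01/28.01) = 1.253.
With d_CO + d_CO₂ = 55.9 cm, d_CO₂ = 55.9/(1 + 1.253) = 24.81 cm.
d_CO = 55.9 − 24.81 = 31.09 cm.

31.09 cm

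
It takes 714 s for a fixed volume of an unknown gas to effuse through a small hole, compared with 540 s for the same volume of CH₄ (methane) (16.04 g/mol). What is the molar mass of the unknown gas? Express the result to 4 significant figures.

By Graham's law, t_X/t_CH₄ = √(M_X/M_CH₄).
714/540 = 1.322 = √(M_X/16.04)
M_X = 16.04 × 1.322² = 16.04 × 1.748 = 28.04 g/mol

28.04 g/mol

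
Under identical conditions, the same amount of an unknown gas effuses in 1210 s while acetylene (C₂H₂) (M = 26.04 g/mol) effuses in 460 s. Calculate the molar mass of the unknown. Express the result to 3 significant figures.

Using Graham's law: t_X/t_C₂H₂ = √(M_X/M_C₂H₂).
1210/460 = 2.630 = √(M_X/26.04)
M_X = 26.04 × 2.630² = 26.04 × 6.919 = 180 g/mol

180 g/mol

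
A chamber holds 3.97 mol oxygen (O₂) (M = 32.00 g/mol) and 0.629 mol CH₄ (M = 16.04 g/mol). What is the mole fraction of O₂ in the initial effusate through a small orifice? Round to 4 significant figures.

0.8171

Rate_i ∝ x_i/√M_i (Graham's law weighted by mole fraction), so the effusate composition follows n_i/√M_i.
Mole fraction of O₂ in the effusate = (n_O₂/√M_O₂) / (n_O₂/√M_O₂ + n_CH₄/√M_CH₄)
= (3.97/√32.00) / (3.97/√32.00 + 0.629/√16.04) = 0.7018/(0.7018 + 0.1571) = 0.8171.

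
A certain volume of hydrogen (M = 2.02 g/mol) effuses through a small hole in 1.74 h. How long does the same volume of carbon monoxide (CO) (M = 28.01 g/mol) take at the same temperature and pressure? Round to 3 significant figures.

From Graham's law, t_CO/t_H₂ = √(M_CO/M_H₂) = √(28.01/2.02) = √13.87 = 3.724.
So the time for CO is 1.74 × 3.724 = 6.48 h.

6.48 h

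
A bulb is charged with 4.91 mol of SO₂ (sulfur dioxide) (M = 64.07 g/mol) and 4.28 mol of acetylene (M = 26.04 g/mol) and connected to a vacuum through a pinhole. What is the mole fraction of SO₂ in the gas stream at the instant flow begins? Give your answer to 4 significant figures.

Effusion rate of each component ∝ n_i/√M_i (partial pressure × 1/√M).
Mole fraction of SO₂ in the effusate = (n_SO₂/√M_SO₂) / (n_SO₂/√M_SO₂ + n_C₂H₂/√M_C₂H₂)
= (4.91/√64.07) / (4.91/√64.07 + 4.28/√26.04) = 0.6134/(0.6134 + 0.8387) = 0.4224.

0.4224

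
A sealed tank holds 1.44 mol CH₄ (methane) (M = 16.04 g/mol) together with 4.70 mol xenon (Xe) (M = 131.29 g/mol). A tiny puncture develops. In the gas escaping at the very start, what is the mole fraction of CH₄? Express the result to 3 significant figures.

Each component's effusion rate ∝ (its partial pressure)·(1/√M) ∝ n_i/√M_i.
Mole fraction of CH₄ in the effusate = (n_CH₄/√M_CH₄) / (n_CH₄/√M_CH₄ + n_Xe/√M_Xe)
= (1.44/√16.04) / (1.44/√16.04 + 4.70/√131.29) = 0.3596/(0.3596 + 0.4102) = 0.467.

0.467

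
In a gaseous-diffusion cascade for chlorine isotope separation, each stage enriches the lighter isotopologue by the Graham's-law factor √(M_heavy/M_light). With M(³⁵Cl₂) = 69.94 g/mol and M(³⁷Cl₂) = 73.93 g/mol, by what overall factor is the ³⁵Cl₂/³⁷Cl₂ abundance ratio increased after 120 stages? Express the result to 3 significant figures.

Overall factor = α^120 with α = √(73.93/69.94), i.e. (73.93/69.94)^(120/2).
= 1.05705^60 = 27.9.

27.9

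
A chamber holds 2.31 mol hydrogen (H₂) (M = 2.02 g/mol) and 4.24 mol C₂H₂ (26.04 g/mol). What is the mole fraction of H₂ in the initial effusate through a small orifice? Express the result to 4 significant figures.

0.6617

Effusion rate of each component ∝ n_i/√M_i (partial pressure × 1/√M).
Mole fraction of H₂ in the effusate = (n_H₂/√M_H₂) / (n_H₂/√M_H₂ + n_C₂H₂/√M_C₂H₂)
= (2.31/√2.02) / (2.31/√2.02 + 4.24/√26.04) = 1.625/(1.625 + 0.8309) = 0.6617.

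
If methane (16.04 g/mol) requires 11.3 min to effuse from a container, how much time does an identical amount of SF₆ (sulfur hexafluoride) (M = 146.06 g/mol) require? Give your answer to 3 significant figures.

Since effusion rate ∝ 1/√M, t_SF₆/t_CH₄ = √(M_SF₆/M_CH₄) = √(146.06/16.04) = √9.106 = 3.018.
So the time for SF₆ is 11.3 × 3.018 = 34.1 min.

34.1 min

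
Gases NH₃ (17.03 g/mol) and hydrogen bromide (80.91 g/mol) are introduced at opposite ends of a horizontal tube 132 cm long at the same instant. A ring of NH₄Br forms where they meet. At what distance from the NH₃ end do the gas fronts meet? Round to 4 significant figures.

Distances travelled in equal time are proportional to diffusion rates, so d_NH₃/d_HBr = √(M_HBr/M_NH₃) = √(80.91/17.03) = 2.180.
With d_NH₃ + d_HBr = 132 cm, d_HBr = 132/(1 + 2.180) = 41.51 cm.
d_NH₃ = 132 − 41.51 = 90.49 cm.

90.49 cm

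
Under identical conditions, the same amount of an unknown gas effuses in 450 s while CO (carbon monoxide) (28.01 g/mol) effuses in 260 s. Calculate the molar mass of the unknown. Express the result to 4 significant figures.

Graham's law gives t_X/t_CO = √(M_X/M_CO).
450/260 = 1.731 = √(M_X/28.01)
M_X = 28.01 × 1.731² = 28.01 × 2.996 = 83.91 g/mol

83.91 g/mol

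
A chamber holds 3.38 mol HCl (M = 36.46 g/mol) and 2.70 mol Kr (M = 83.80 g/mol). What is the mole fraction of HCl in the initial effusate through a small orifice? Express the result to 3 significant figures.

0.655

Rate_i ∝ x_i/√M_i (Graham's law weighted by mole fraction), so the effusate composition follows n_i/√M_i.
Mole fraction of HCl in the effusate = (n_HCl/√M_HCl) / (n_HCl/√M_HCl + n_Kr/√M_Kr)
= (3.38/√36.46) / (3.38/√36.46 + 2.70/√83.80) = 0.5598/(0.5598 + 0.2949) = 0.655.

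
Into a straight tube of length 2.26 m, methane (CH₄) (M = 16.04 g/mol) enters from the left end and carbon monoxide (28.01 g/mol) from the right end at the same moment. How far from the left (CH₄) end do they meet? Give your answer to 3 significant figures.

1.29 m

In equal time, each gas travels a distance ∝ its rate ∝ 1/√M, so d_CH₄/d_CO = √(M_CO/M_CH₄) = √(28.01/16.04) = 1.321.
With d_CH₄ + d_CO = 2.26 m, d_CO = 2.26/(1 + 1.321) = 0.9735 m.
d_CH₄ = 2.26 − 0.9735 = 1.29 m.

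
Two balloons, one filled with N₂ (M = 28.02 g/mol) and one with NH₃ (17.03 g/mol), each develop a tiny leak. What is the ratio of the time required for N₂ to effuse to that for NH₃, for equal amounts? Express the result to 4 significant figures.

By Graham's law, t_N₂/t_NH₃ = √(M_N₂/M_NH₃) = √(28.02/17.03) = √1.645 = 1.283.

1.283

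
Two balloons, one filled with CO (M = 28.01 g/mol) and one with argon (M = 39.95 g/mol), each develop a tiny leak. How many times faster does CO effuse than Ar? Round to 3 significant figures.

1.19

Graham's law gives rate_CO/rate_Ar = √(M_Ar/M_CO) = √(39.95/28.01) = √1.426 = 1.19.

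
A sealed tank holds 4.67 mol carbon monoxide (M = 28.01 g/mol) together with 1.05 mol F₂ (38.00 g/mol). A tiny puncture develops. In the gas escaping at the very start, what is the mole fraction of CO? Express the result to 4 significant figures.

The effusion rate of species i is ∝ p_i/√M_i ∝ n_i/√M_i.
So x_CO in the escaping gas = (n_CO/√M_CO) / Σ(n_i/√M_i)
= (4.67/√28.01) / (4.67/√28.01 + 1.05/√38.00) = 0.8824/(0.8824 + 0.1703) = 0.8382.

0.8382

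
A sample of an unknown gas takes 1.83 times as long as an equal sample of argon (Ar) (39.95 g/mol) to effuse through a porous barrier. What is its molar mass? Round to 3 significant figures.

Graham's law gives t_X/t_Ar = √(M_X/M_Ar).
1.83 = √(M_X/39.95)
M_X = 39.95 × 1.83² = 39.95 × 3.349 = 134 g/mol

134 g/mol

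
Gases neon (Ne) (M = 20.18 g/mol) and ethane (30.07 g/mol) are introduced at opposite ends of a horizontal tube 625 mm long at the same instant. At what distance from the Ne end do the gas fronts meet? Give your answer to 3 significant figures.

Graham's law gives d_Ne/d_C₂H₆ = rate_Ne/rate_C₂H₆ = √(M_C₂H₆/M_Ne) = √(30.07/20.18) = 1.221.
With d_Ne + d_C₂H₆ = 625 mm, d_C₂H₆ = 625/(1 + 1.221) = 281.4 mm.
d_Ne = 625 − 281.4 = 344 mm.

344 mm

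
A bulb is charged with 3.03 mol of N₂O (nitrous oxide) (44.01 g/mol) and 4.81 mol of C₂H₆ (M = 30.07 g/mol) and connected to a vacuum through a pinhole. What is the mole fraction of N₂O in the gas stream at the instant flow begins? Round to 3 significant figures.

0.342

The effusion rate of species i is ∝ p_i/√M_i ∝ n_i/√M_i.
So x_N₂O in the escaping gas = (n_N₂O/√M_N₂O) / Σ(n_i/√M_i)
= (3.03/√44.01) / (3.03/√44.01 + 4.81/√30.07) = 0.4567/(0.4567 + 0.8772) = 0.342.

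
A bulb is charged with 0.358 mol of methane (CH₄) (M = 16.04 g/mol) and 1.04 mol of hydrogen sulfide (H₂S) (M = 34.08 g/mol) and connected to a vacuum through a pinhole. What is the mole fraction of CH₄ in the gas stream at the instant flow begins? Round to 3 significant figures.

0.334

Rate_i ∝ x_i/√M_i (Graham's law weighted by mole fraction), so the effusate composition follows n_i/√M_i.
So x_CH₄ in the escaping gas = (n_CH₄/√M_CH₄) / Σ(n_i/√M_i)
= (0.358/√16.04) / (0.358/√16.04 + 1.04/√34.08) = 0.08939/(0.08939 + 0.1781) = 0.334.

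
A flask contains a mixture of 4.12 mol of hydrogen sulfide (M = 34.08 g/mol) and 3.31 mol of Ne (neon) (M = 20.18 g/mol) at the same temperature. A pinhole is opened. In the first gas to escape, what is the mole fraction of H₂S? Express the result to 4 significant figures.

0.4892

Each component's effusion rate ∝ (its partial pressure)·(1/√M) ∝ n_i/√M_i.
Mole fraction of H₂S in the effusate = (n_H₂S/√M_H₂S) / (n_H₂S/√M_H₂S + n_Ne/√M_Ne)
= (4.12/√34.08) / (4.12/√34.08 + 3.31/√20.18) = 0.7057/(0.7057 + 0.7368) = 0.4892.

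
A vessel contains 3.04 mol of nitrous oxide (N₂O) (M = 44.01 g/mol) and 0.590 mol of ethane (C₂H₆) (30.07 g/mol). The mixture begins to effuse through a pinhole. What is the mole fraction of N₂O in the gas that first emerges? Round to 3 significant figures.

0.810

Effusion rate of each component ∝ n_i/√M_i (partial pressure × 1/√M).
Mole fraction of N₂O in the effusate = (n_N₂O/√M_N₂O) / (n_N₂O/√M_N₂O + n_C₂H₆/√M_C₂H₆)
= (3.04/√44.01) / (3.04/√44.01 + 0.590/√30.07) = 0.4582/(0.4582 + 0.1076) = 0.810.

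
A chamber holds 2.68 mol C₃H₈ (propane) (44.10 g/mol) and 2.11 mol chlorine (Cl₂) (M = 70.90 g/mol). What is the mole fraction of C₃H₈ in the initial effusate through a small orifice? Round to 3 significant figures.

0.617

Rate_i ∝ x_i/√M_i (Graham's law weighted by mole fraction), so the effusate composition follows n_i/√M_i.
Mole fraction of C₃H₈ in the effusate = (n_C₃H₈/√M_C₃H₈) / (n_C₃H₈/√M_C₃H₈ + n_Cl₂/√M_Cl₂)
= (2.68/√44.10) / (2.68/√44.10 + 2.11/√70.90) = 0.4036/(0.4036 + 0.2506) = 0.617.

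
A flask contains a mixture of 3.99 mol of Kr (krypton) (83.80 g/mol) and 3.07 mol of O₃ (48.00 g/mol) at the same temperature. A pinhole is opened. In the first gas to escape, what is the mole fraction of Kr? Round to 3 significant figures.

The effusion rate of species i is ∝ p_i/√M_i ∝ n_i/√M_i.
x_Kr(eff) = (n_Kr/√M_Kr) / (n_Kr/√M_Kr + n_O₃/√M_O₃)
= (3.99/√83.80) / (3.99/√83.80 + 3.07/√48.00) = 0.4359/(0.4359 + 0.4431) = 0.496.

0.496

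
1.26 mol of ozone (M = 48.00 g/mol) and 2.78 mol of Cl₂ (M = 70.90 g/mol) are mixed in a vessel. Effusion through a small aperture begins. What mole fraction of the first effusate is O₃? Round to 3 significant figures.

0.355

Rate_i ∝ x_i/√M_i (Graham's law weighted by mole fraction), so the effusate composition follows n_i/√M_i.
So x_O₃ in the escaping gas = (n_O₃/√M_O₃) / Σ(n_i/√M_i)
= (1.26/√48.00) / (1.26/√48.00 + 2.78/√70.90) = 0.1819/(0.1819 + 0.3302) = 0.355.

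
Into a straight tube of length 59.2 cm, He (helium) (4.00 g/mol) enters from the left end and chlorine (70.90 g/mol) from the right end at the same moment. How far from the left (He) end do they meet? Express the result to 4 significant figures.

47.84 cm

The fronts meet when d_He + d_Cl₂ = L with d_He/d_Cl₂ = √(M_Cl₂/M_He) (Graham's law). Here √(M_Cl₂/M_He) = √(70.90/4.00) = 4.210.
With d_He + d_Cl₂ = 59.2 cm, d_Cl₂ = 59.2/(1 + 4.210) = 11.36 cm.
d_He = 59.2 − 11.36 = 47.84 cm.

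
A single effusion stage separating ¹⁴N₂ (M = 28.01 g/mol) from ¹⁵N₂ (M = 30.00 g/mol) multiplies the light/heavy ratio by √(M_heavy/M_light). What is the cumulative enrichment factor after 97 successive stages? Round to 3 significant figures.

After 97 stages the ratio has grown by (√(30.00/28.01))^97 = (30.00/28.01)^(97/2).
= 1.07105^(97/2) = 27.9.

27.9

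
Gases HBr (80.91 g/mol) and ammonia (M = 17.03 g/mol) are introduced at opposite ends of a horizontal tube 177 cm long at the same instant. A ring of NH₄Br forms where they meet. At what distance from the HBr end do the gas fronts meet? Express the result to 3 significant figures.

55.7 cm

In equal time, each gas travels a distance ∝ its rate ∝ 1/√M, so d_HBr/d_NH₃ = √(M_NH₃/M_HBr) = √(17.03/80.91) = 0.4588.
With d_HBr + d_NH₃ = 177 cm, d_NH₃ = 177/(1 + 0.4588) = 121.3 cm.
d_HBr = 177 − 121.3 = 55.7 cm.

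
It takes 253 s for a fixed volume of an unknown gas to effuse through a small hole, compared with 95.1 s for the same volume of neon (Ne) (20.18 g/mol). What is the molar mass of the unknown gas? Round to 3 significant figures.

From Graham's law, t_X/t_Ne = √(M_X/M_Ne).
253/95.1 = 2.660 = √(M_X/20.18)
M_X = 20.18 × 2.660² = 20.18 × 7.078 = 143 g/mol

143 g/mol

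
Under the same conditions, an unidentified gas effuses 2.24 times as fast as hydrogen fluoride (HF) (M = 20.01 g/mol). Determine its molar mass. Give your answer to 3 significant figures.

3.99 g/mol

Graham's law gives rate_X/rate_HF = √(M_HF/M_X).
2.24 = √(20.01/M_X)
M_X = 20.01 / 2.24² = 20.01 / 5.018 = 3.99 g/mol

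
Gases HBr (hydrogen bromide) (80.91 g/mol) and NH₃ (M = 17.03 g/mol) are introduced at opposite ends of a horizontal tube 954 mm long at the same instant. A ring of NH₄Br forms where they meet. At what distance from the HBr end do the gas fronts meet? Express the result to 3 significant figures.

In equal time, each gas travels a distance ∝ its rate ∝ 1/√M, so d_HBr/d_NH₃ = √(M_NH₃/M_HBr) = √(17.03/80.91) = 0.4588.
With d_HBr + d_NH₃ = 954 mm, d_NH₃ = 954/(1 + 0.4588) = 654.0 mm.
d_HBr = 954 − 654.0 = 300 mm.

300 mm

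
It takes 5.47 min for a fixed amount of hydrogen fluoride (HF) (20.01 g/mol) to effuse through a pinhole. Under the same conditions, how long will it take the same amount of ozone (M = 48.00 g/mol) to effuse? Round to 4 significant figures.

8.472 min

By Graham's law, t_O₃/t_HF = √(M_O₃/M_HF) = √(48.00/20.01) = √2.399 = 1.549.
So the time for O₃ is 5.47 × 1.549 = 8.472 min.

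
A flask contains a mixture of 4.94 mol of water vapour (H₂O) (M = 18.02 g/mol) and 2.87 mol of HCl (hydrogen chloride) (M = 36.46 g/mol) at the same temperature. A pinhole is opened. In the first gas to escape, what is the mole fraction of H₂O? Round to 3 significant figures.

0.710

Effusion rate of each component ∝ n_i/√M_i (partial pressure × 1/√M).
Mole fraction of H₂O in the effusate = (n_H₂O/√M_H₂O) / (n_H₂O/√M_H₂O + n_HCl/√M_HCl)
= (4.94/√18.02) / (4.94/√18.02 + 2.87/√36.46) = 1.164/(1.164 + 0.4753) = 0.710.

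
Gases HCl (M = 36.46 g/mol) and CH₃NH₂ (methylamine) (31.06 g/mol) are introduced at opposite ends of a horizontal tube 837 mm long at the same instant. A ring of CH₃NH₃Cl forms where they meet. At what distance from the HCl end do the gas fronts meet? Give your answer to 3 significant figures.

402 mm

In equal time, each gas travels a distance ∝ its rate ∝ 1/√M, so d_HCl/d_CH₃NH₂ = √(M_CH₃NH₂/M_HCl) = √(31.06/36.46) = 0.9230.
With d_HCl + d_CH₃NH₂ = 837 mm, d_CH₃NH₂ = 837/(1 + 0.9230) = 435.3 mm.
d_HCl = 837 − 435.3 = 402 mm.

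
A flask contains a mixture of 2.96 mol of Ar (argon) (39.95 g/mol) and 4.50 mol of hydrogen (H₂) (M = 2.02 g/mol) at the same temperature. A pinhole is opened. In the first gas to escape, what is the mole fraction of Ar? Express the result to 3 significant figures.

0.129

The effusion rate of species i is ∝ p_i/√M_i ∝ n_i/√M_i.
Mole fraction of Ar in the effusate = (n_Ar/√M_Ar) / (n_Ar/√M_Ar + n_H₂/√M_H₂)
= (2.96/√39.95) / (2.96/√39.95 + 4.50/√2.02) = 0.4683/(0.4683 + 3.166) = 0.129.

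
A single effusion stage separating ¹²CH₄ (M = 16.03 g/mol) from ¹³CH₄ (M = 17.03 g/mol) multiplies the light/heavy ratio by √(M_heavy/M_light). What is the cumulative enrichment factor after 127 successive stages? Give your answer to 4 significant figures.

46.65

After 127 stages the ratio has grown by (√(17.03/16.03))^127 = (17.03/16.03)^(127/2).
= 1.06238^(127/2) = 46.65.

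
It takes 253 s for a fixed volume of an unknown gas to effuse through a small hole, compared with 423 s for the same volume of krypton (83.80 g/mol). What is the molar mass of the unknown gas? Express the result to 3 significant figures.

Since effusion rate ∝ 1/√M, t_X/t_Kr = √(M_X/M_Kr).
253/423 = 0.5981 = √(M_X/83.80)
M_X = 83.80 × 0.5981² = 83.80 × 0.3577 = 30.0 g/mol

30.0 g/mol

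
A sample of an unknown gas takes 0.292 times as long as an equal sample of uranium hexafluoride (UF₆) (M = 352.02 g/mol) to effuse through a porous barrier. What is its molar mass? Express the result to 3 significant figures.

30.0 g/mol

By Graham's law, t_X/t_UF₆ = √(M_X/M_UF₆).
0.292 = √(M_X/352.02)
M_X = 352.02 × 0.292² = 352.02 × 0.08526 = 30.0 g/mol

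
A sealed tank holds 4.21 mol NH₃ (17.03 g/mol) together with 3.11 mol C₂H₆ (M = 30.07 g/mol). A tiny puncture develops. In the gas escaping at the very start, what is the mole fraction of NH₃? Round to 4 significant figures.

0.6427

Each component's effusion rate ∝ (its partial pressure)·(1/√M) ∝ n_i/√M_i.
x_NH₃(eff) = (n_NH₃/√M_NH₃) / (n_NH₃/√M_NH₃ + n_C₂H₆/√M_C₂H₆)
= (4.21/√17.03) / (4.21/√17.03 + 3.11/√30.07) = 1.020/(1.020 + 0.5671) = 0.6427.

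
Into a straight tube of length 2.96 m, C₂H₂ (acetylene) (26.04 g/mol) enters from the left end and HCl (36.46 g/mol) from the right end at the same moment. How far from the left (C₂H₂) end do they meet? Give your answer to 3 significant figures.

1.60 m

In equal time, each gas travels a distance ∝ its rate ∝ 1/√M, so d_C₂H₂/d_HCl = √(M_HCl/M_C₂H₂) = √(36.46/26.04) = 1.183.
With d_C₂H₂ + d_HCl = 2.96 m, d_HCl = 2.96/(1 + 1.183) = 1.356 m.
d_C₂H₂ = 2.96 − 1.356 = 1.60 m.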